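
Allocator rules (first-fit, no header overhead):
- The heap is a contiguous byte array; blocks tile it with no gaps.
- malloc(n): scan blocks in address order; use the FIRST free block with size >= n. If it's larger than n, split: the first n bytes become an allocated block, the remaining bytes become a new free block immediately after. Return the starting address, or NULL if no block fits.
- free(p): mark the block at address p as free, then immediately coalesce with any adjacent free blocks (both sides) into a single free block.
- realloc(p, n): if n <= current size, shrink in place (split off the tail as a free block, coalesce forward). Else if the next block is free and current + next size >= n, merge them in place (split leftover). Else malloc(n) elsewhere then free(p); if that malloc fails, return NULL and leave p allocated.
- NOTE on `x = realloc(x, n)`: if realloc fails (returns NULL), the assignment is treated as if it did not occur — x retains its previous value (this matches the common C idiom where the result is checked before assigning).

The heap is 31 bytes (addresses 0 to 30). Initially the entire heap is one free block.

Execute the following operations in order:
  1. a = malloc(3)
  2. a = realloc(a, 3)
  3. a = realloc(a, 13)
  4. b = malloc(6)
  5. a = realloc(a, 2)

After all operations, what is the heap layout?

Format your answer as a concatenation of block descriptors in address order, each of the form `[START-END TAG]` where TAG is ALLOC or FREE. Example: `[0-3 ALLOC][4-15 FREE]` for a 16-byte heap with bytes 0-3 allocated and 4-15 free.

Op 1: a = malloc(3) -> a = 0; heap: [0-2 ALLOC][3-30 FREE]
Op 2: a = realloc(a, 3) -> a = 0; heap: [0-2 ALLOC][3-30 FREE]
Op 3: a = realloc(a, 13) -> a = 0; heap: [0-12 ALLOC][13-30 FREE]
Op 4: b = malloc(6) -> b = 13; heap: [0-12 ALLOC][13-18 ALLOC][19-30 FREE]
Op 5: a = realloc(a, 2) -> a = 0; heap: [0-1 ALLOC][2-12 FREE][13-18 ALLOC][19-30 FREE]

Answer: [0-1 ALLOC][2-12 FREE][13-18 ALLOC][19-30 FREE]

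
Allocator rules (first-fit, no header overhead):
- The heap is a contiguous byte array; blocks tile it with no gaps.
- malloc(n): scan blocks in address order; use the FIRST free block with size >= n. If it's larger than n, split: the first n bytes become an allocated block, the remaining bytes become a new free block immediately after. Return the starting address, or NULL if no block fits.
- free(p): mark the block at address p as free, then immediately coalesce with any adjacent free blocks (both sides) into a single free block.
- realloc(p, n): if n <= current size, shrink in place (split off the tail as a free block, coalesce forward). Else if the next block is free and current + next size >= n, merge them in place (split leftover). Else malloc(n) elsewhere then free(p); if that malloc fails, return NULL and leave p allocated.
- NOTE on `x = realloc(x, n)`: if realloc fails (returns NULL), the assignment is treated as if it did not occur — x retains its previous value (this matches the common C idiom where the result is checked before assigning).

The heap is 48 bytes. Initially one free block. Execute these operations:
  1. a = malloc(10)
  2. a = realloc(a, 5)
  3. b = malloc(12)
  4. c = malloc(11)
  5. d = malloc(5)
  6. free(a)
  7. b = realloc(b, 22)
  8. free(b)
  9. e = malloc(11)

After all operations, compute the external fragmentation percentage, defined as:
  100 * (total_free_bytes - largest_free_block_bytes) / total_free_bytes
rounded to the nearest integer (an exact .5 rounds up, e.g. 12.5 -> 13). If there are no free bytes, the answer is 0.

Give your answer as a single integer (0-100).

Op 1: a = malloc(10) -> a = 0; heap: [0-9 ALLOC][10-47 FREE]
Op 2: a = realloc(a, 5) -> a = 0; heap: [0-4 ALLOC][5-47 FREE]
Op 3: b = malloc(12) -> b = 5; heap: [0-4 ALLOC][5-16 ALLOC][17-47 FREE]
Op 4: c = malloc(11) -> c = 17; heap: [0-4 ALLOC][5-16 ALLOC][17-27 ALLOC][28-47 FREE]
Op 5: d = malloc(5) -> d = 28; heap: [0-4 ALLOC][5-16 ALLOC][17-27 ALLOC][28-32 ALLOC][33-47 FREE]
Op 6: free(a) -> (freed a); heap: [0-4 FREE][5-16 ALLOC][17-27 ALLOC][28-32 ALLOC][33-47 FREE]
Op 7: b = realloc(b, 22) -> NULL (b unchanged); heap: [0-4 FREE][5-16 ALLOC][17-27 ALLOC][28-32 ALLOC][33-47 FREE]
Op 8: free(b) -> (freed b); heap: [0-16 FREE][17-27 ALLOC][28-32 ALLOC][33-47 FREE]
Op 9: e = malloc(11) -> e = 0; heap: [0-10 ALLOC][11-16 FREE][17-27 ALLOC][28-32 ALLOC][33-47 FREE]
Free blocks: [6 15] total_free=21 largest=15 -> 100*(21-15)/21 = 600/21 ≈ 28.571 -> rounds to 29

Answer: 29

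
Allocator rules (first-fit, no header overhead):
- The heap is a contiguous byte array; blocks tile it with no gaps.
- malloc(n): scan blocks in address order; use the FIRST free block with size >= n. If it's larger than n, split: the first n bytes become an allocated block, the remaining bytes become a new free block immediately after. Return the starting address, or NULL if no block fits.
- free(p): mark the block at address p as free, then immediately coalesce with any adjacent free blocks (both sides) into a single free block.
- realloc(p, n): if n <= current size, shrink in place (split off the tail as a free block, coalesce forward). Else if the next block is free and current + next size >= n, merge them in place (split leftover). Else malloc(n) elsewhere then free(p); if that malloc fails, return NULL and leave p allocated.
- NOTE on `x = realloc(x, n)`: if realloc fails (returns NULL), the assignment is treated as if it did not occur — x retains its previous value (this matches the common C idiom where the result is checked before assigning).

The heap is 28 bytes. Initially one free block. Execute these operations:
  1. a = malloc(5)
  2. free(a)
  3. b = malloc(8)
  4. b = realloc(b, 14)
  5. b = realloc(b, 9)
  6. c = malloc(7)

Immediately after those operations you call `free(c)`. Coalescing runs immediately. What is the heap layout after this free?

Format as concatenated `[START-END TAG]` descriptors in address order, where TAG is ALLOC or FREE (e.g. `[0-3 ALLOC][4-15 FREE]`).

Answer: [0-8 ALLOC][9-27 FREE]

Derivation:
Op 1: a = malloc(5) -> a = 0; heap: [0-4 ALLOC][5-27 FREE]
Op 2: free(a) -> (freed a); heap: [0-27 FREE]
Op 3: b = malloc(8) -> b = 0; heap: [0-7 ALLOC][8-27 FREE]
Op 4: b = realloc(b, 14) -> b = 0; heap: [0-13 ALLOC][14-27 FREE]
Op 5: b = realloc(b, 9) -> b = 0; heap: [0-8 ALLOC][9-27 FREE]
Op 6: c = malloc(7) -> c = 9; heap: [0-8 ALLOC][9-15 ALLOC][16-27 FREE]
free(c): c = 9 -> block [9-15 ALLOC]; mark free, coalesce with adjacent free neighbors -> [0-8 ALLOC][9-27 FREE]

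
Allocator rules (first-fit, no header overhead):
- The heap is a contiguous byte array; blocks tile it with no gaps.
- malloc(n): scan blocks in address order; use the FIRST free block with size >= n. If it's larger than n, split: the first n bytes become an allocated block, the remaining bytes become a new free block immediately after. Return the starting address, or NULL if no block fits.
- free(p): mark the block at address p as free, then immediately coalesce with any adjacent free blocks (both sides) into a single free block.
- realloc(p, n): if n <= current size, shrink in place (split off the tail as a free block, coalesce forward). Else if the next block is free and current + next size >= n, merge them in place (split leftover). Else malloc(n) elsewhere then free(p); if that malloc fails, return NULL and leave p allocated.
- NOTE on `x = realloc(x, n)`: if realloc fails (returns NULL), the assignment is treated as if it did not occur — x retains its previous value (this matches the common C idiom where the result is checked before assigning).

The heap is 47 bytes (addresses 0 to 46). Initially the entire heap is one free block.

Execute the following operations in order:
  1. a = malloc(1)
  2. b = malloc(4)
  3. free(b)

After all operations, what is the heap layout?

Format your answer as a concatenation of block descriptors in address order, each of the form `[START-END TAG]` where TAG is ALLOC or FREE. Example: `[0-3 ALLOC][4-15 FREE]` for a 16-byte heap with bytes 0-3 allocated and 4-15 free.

Op 1: a = malloc(1) -> a = 0; heap: [0-0 ALLOC][1-46 FREE]
Op 2: b = malloc(4) -> b = 1; heap: [0-0 ALLOC][1-4 ALLOC][5-46 FREE]
Op 3: free(b) -> (freed b); heap: [0-0 ALLOC][1-46 FREE]

Answer: [0-0 ALLOC][1-46 FREE]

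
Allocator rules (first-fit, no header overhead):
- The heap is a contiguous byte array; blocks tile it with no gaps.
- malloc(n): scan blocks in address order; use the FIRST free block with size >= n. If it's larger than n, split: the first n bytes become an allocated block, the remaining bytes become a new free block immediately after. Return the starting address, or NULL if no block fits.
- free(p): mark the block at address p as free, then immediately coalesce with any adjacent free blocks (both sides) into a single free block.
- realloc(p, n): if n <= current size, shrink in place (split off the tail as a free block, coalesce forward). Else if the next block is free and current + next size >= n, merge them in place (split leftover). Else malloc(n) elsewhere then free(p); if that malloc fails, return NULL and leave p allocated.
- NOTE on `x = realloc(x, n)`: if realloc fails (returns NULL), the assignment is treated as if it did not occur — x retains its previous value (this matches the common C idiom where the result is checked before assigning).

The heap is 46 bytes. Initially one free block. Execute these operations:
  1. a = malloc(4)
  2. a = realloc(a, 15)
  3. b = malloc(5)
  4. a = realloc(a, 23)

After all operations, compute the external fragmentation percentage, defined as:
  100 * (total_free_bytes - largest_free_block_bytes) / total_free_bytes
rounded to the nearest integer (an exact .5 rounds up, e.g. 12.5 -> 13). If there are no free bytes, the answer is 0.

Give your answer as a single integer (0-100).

Op 1: a = malloc(4) -> a = 0; heap: [0-3 ALLOC][4-45 FREE]
Op 2: a = realloc(a, 15) -> a = 0; heap: [0-14 ALLOC][15-45 FREE]
Op 3: b = malloc(5) -> b = 15; heap: [0-14 ALLOC][15-19 ALLOC][20-45 FREE]
Op 4: a = realloc(a, 23) -> a = 20; heap: [0-14 FREE][15-19 ALLOC][20-42 ALLOC][43-45 FREE]
Free blocks: [15 3] total_free=18 largest=15 -> 100*(18-15)/18 = 300/18 ≈ 16.667 -> rounds to 17

Answer: 17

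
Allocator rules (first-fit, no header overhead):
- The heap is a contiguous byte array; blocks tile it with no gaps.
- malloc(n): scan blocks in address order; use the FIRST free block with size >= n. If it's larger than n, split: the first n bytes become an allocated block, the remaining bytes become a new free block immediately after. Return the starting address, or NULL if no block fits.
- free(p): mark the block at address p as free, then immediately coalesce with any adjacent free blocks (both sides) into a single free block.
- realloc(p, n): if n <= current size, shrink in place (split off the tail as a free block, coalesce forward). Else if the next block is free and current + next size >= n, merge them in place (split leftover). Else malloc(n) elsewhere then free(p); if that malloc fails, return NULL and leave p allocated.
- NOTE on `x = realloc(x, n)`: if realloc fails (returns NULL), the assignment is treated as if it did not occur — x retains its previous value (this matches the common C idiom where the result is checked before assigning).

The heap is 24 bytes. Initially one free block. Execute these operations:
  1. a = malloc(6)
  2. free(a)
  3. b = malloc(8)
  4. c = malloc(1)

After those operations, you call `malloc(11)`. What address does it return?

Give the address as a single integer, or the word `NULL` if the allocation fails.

Op 1: a = malloc(6) -> a = 0; heap: [0-5 ALLOC][6-23 FREE]
Op 2: free(a) -> (freed a); heap: [0-23 FREE]
Op 3: b = malloc(8) -> b = 0; heap: [0-7 ALLOC][8-23 FREE]
Op 4: c = malloc(1) -> c = 8; heap: [0-7 ALLOC][8-8 ALLOC][9-23 FREE]
malloc(11): first-fit scan over [0-7 ALLOC][8-8 ALLOC][9-23 FREE] -> 9

Answer: 9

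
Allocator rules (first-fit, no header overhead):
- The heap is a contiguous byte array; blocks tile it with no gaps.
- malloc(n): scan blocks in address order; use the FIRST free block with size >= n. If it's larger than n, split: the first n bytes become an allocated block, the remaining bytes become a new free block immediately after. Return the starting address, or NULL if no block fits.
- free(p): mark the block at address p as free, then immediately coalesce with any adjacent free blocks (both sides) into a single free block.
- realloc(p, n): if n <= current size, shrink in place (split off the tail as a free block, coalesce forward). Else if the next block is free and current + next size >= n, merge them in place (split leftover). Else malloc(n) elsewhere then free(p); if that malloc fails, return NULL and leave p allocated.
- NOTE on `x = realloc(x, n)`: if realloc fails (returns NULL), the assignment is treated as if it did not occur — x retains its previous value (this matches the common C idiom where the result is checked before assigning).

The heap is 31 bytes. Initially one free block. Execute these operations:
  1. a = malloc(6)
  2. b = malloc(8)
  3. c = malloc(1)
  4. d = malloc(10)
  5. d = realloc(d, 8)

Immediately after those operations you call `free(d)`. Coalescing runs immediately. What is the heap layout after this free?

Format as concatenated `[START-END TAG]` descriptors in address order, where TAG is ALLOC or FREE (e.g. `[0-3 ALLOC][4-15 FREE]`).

Answer: [0-5 ALLOC][6-13 ALLOC][14-14 ALLOC][15-30 FREE]

Derivation:
Op 1: a = malloc(6) -> a = 0; heap: [0-5 ALLOC][6-30 FREE]
Op 2: b = malloc(8) -> b = 6; heap: [0-5 ALLOC][6-13 ALLOC][14-30 FREE]
Op 3: c = malloc(1) -> c = 14; heap: [0-5 ALLOC][6-13 ALLOC][14-14 ALLOC][15-30 FREE]
Op 4: d = malloc(10) -> d = 15; heap: [0-5 ALLOC][6-13 ALLOC][14-14 ALLOC][15-24 ALLOC][25-30 FREE]
Op 5: d = realloc(d, 8) -> d = 15; heap: [0-5 ALLOC][6-13 ALLOC][14-14 ALLOC][15-22 ALLOC][23-30 FREE]
free(d): d = 15 -> block [15-22 ALLOC]; mark free, coalesce with adjacent free neighbors -> [0-5 ALLOC][6-13 ALLOC][14-14 ALLOC][15-30 FREE]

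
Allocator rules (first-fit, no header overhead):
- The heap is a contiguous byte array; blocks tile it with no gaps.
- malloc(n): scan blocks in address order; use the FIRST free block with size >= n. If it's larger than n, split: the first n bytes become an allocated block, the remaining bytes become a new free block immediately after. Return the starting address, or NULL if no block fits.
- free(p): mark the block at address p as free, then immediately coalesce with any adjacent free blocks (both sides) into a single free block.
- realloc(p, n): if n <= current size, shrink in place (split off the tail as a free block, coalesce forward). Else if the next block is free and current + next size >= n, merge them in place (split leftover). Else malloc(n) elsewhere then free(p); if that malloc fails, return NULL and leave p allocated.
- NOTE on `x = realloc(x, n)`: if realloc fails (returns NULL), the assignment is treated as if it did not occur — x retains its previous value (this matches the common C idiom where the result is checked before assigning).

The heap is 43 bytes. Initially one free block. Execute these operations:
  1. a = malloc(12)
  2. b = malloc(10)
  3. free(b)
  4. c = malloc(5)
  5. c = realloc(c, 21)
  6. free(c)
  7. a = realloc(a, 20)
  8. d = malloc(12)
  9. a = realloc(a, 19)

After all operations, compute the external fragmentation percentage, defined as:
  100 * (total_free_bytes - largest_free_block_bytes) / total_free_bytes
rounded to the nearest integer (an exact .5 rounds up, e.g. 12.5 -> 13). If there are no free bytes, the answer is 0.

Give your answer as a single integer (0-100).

Op 1: a = malloc(12) -> a = 0; heap: [0-11 ALLOC][12-42 FREE]
Op 2: b = malloc(10) -> b = 12; heap: [0-11 ALLOC][12-21 ALLOC][22-42 FREE]
Op 3: free(b) -> (freed b); heap: [0-11 ALLOC][12-42 FREE]
Op 4: c = malloc(5) -> c = 12; heap: [0-11 ALLOC][12-16 ALLOC][17-42 FREE]
Op 5: c = realloc(c, 21) -> c = 12; heap: [0-11 ALLOC][12-32 ALLOC][33-42 FREE]
Op 6: free(c) -> (freed c); heap: [0-11 ALLOC][12-42 FREE]
Op 7: a = realloc(a, 20) -> a = 0; heap: [0-19 ALLOC][20-42 FREE]
Op 8: d = malloc(12) -> d = 20; heap: [0-19 ALLOC][20-31 ALLOC][32-42 FREE]
Op 9: a = realloc(a, 19) -> a = 0; heap: [0-18 ALLOC][19-19 FREE][20-31 ALLOC][32-42 FREE]
Free blocks: [1 11] total_free=12 largest=11 -> 100*(12-11)/12 = 100/12 ≈ 8.333 -> rounds to 8

Answer: 8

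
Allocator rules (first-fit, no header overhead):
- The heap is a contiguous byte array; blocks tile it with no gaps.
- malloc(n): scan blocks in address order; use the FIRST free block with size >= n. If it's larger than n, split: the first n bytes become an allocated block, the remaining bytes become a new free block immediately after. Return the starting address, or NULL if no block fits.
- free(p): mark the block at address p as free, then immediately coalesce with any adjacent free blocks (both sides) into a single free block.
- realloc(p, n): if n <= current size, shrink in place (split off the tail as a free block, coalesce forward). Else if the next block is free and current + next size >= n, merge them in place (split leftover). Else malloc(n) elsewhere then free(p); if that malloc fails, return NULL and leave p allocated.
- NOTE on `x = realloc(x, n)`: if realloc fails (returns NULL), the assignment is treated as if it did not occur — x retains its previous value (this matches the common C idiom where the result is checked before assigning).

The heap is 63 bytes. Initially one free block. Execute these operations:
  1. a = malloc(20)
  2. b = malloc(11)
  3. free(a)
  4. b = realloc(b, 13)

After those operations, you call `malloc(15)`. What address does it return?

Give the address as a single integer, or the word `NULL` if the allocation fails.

Op 1: a = malloc(20) -> a = 0; heap: [0-19 ALLOC][20-62 FREE]
Op 2: b = malloc(11) -> b = 20; heap: [0-19 ALLOC][20-30 ALLOC][31-62 FREE]
Op 3: free(a) -> (freed a); heap: [0-19 FREE][20-30 ALLOC][31-62 FREE]
Op 4: b = realloc(b, 13) -> b = 20; heap: [0-19 FREE][20-32 ALLOC][33-62 FREE]
malloc(15): first-fit scan over [0-19 FREE][20-32 ALLOC][33-62 FREE] -> 0

Answer: 0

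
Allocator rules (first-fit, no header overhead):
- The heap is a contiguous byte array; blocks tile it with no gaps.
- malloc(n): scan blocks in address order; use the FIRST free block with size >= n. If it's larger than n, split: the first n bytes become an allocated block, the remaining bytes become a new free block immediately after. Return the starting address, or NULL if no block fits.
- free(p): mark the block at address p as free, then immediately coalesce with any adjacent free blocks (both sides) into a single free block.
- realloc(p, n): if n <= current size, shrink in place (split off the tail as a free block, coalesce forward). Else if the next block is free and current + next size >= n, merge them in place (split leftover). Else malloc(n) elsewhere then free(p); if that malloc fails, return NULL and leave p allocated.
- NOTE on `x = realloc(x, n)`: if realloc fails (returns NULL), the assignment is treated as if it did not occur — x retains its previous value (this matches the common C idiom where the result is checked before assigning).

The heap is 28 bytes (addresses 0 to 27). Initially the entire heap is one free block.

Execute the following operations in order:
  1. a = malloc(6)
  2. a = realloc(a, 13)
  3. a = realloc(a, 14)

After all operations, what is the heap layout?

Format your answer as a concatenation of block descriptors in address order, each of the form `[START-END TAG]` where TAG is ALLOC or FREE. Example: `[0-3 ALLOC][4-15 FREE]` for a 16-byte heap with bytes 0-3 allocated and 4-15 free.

Op 1: a = malloc(6) -> a = 0; heap: [0-5 ALLOC][6-27 FREE]
Op 2: a = realloc(a, 13) -> a = 0; heap: [0-12 ALLOC][13-27 FREE]
Op 3: a = realloc(a, 14) -> a = 0; heap: [0-13 ALLOC][14-27 FREE]

Answer: [0-13 ALLOC][14-27 FREE]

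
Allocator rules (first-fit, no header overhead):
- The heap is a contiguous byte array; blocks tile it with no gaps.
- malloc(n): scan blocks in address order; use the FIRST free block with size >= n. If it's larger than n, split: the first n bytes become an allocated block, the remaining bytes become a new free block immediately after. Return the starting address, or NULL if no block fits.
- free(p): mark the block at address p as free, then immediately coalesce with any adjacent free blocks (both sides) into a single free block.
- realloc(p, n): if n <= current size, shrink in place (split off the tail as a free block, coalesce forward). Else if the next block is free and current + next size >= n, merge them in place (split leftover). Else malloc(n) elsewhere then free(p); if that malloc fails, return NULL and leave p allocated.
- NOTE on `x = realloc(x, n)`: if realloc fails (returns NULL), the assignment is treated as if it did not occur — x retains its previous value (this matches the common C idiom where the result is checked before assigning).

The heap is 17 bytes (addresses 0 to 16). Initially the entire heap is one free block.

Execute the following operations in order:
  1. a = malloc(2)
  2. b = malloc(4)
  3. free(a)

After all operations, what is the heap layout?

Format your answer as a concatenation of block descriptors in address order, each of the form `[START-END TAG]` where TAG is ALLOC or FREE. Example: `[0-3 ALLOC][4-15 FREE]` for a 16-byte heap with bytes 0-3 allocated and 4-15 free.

Op 1: a = malloc(2) -> a = 0; heap: [0-1 ALLOC][2-16 FREE]
Op 2: b = malloc(4) -> b = 2; heap: [0-1 ALLOC][2-5 ALLOC][6-16 FREE]
Op 3: free(a) -> (freed a); heap: [0-1 FREE][2-5 ALLOC][6-16 FREE]

Answer: [0-1 FREE][2-5 ALLOC][6-16 FREE]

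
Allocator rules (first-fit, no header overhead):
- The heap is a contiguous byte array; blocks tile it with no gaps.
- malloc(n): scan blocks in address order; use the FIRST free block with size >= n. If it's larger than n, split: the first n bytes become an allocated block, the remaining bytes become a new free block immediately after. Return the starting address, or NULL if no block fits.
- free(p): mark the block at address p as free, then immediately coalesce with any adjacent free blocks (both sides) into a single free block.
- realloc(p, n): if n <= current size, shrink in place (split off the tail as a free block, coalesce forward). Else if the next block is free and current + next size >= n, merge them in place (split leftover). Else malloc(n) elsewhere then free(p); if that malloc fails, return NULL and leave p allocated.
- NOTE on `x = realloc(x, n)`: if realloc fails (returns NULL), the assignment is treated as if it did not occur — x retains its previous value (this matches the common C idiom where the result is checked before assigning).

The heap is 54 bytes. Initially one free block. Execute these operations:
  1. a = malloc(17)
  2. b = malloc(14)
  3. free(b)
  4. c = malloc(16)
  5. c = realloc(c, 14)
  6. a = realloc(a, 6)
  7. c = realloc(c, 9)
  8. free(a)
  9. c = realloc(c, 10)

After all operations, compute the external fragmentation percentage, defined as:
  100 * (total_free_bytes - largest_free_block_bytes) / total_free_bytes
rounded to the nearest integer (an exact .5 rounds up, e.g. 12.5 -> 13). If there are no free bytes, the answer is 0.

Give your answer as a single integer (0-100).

Answer: 39

Derivation:
Op 1: a = malloc(17) -> a = 0; heap: [0-16 ALLOC][17-53 FREE]
Op 2: b = malloc(14) -> b = 17; heap: [0-16 ALLOC][17-30 ALLOC][31-53 FREE]
Op 3: free(b) -> (freed b); heap: [0-16 ALLOC][17-53 FREE]
Op 4: c = malloc(16) -> c = 17; heap: [0-16 ALLOC][17-32 ALLOC][33-53 FREE]
Op 5: c = realloc(c, 14) -> c = 17; heap: [0-16 ALLOC][17-30 ALLOC][31-53 FREE]
Op 6: a = realloc(a, 6) -> a = 0; heap: [0-5 ALLOC][6-16 FREE][17-30 ALLOC][31-53 FREE]
Op 7: c = realloc(c, 9) -> c = 17; heap: [0-5 ALLOC][6-16 FREE][17-25 ALLOC][26-53 FREE]
Op 8: free(a) -> (freed a); heap: [0-16 FREE][17-25 ALLOC][26-53 FREE]
Op 9: c = realloc(c, 10) -> c = 17; heap: [0-16 FREE][17-26 ALLOC][27-53 FREE]
Free blocks: [17 27] total_free=44 largest=27 -> 100*(44-27)/44 = 1700/44 ≈ 38.636 -> rounds to 39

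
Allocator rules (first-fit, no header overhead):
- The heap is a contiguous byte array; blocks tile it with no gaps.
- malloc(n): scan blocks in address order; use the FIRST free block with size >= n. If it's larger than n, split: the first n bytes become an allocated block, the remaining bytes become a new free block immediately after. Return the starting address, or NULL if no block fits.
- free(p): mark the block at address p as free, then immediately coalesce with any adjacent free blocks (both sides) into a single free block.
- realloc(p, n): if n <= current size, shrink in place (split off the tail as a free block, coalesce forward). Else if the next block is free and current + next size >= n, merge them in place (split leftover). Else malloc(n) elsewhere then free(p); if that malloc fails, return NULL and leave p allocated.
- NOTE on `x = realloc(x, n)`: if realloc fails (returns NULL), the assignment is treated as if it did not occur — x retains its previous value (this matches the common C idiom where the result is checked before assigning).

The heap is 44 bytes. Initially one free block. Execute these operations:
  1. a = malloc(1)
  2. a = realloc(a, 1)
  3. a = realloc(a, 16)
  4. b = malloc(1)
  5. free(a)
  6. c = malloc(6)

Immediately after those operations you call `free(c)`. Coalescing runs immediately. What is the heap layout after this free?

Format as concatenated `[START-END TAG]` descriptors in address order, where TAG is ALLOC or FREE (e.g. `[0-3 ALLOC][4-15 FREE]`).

Answer: [0-15 FREE][16-16 ALLOC][17-43 FREE]

Derivation:
Op 1: a = malloc(1) -> a = 0; heap: [0-0 ALLOC][1-43 FREE]
Op 2: a = realloc(a, 1) -> a = 0; heap: [0-0 ALLOC][1-43 FREE]
Op 3: a = realloc(a, 16) -> a = 0; heap: [0-15 ALLOC][16-43 FREE]
Op 4: b = malloc(1) -> b = 16; heap: [0-15 ALLOC][16-16 ALLOC][17-43 FREE]
Op 5: free(a) -> (freed a); heap: [0-15 FREE][16-16 ALLOC][17-43 FREE]
Op 6: c = malloc(6) -> c = 0; heap: [0-5 ALLOC][6-15 FREE][16-16 ALLOC][17-43 FREE]
free(c): c = 0 -> block [0-5 ALLOC]; mark free, coalesce with adjacent free neighbors -> [0-15 FREE][16-16 ALLOC][17-43 FREE]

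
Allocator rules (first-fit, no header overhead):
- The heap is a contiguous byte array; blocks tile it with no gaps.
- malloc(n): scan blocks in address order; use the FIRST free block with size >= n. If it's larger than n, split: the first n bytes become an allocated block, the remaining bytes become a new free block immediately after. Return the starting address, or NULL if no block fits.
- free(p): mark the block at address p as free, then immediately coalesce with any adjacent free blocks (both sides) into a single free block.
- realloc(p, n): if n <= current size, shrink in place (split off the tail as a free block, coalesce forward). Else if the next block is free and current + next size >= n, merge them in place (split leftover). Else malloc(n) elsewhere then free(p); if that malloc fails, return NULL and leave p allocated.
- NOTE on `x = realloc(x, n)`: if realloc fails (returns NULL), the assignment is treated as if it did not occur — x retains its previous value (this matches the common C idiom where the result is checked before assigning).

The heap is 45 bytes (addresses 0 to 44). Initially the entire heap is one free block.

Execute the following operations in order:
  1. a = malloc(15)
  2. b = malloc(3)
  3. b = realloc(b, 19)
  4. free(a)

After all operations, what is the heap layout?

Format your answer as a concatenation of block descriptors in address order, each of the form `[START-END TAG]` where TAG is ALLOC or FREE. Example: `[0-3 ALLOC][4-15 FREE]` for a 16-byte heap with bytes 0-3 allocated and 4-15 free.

Op 1: a = malloc(15) -> a = 0; heap: [0-14 ALLOC][15-44 FREE]
Op 2: b = malloc(3) -> b = 15; heap: [0-14 ALLOC][15-17 ALLOC][18-44 FREE]
Op 3: b = realloc(b, 19) -> b = 15; heap: [0-14 ALLOC][15-33 ALLOC][34-44 FREE]
Op 4: free(a) -> (freed a); heap: [0-14 FREE][15-33 ALLOC][34-44 FREE]

Answer: [0-14 FREE][15-33 ALLOC][34-44 FREE]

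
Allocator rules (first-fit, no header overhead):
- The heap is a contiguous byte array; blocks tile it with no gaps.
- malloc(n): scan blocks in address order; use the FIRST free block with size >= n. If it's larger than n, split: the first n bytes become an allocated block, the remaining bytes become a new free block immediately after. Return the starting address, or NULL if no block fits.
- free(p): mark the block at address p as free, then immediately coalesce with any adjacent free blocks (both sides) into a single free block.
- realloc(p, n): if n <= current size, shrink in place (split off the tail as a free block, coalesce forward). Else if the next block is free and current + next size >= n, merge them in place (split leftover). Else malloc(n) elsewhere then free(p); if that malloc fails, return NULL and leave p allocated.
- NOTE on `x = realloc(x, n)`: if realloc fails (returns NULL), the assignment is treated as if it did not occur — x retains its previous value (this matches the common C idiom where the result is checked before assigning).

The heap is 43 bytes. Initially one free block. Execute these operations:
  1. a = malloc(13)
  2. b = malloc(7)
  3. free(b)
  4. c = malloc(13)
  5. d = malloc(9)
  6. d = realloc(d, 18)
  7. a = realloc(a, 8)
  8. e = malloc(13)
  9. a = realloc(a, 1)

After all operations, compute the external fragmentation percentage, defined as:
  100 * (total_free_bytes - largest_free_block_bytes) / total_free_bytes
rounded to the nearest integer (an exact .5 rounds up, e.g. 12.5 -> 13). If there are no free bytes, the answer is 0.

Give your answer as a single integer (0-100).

Answer: 40

Derivation:
Op 1: a = malloc(13) -> a = 0; heap: [0-12 ALLOC][13-42 FREE]
Op 2: b = malloc(7) -> b = 13; heap: [0-12 ALLOC][13-19 ALLOC][20-42 FREE]
Op 3: free(b) -> (freed b); heap: [0-12 ALLOC][13-42 FREE]
Op 4: c = malloc(13) -> c = 13; heap: [0-12 ALLOC][13-25 ALLOC][26-42 FREE]
Op 5: d = malloc(9) -> d = 26; heap: [0-12 ALLOC][13-25 ALLOC][26-34 ALLOC][35-42 FREE]
Op 6: d = realloc(d, 18) -> NULL (d unchanged); heap: [0-12 ALLOC][13-25 ALLOC][26-34 ALLOC][35-42 FREE]
Op 7: a = realloc(a, 8) -> a = 0; heap: [0-7 ALLOC][8-12 FREE][13-25 ALLOC][26-34 ALLOC][35-42 FREE]
Op 8: e = malloc(13) -> e = NULL; heap: [0-7 ALLOC][8-12 FREE][13-25 ALLOC][26-34 ALLOC][35-42 FREE]
Op 9: a = realloc(a, 1) -> a = 0; heap: [0-0 ALLOC][1-12 FREE][13-25 ALLOC][26-34 ALLOC][35-42 FREE]
Free blocks: [12 8] total_free=20 largest=12 -> 100*(20-12)/20 = 800/20 = 40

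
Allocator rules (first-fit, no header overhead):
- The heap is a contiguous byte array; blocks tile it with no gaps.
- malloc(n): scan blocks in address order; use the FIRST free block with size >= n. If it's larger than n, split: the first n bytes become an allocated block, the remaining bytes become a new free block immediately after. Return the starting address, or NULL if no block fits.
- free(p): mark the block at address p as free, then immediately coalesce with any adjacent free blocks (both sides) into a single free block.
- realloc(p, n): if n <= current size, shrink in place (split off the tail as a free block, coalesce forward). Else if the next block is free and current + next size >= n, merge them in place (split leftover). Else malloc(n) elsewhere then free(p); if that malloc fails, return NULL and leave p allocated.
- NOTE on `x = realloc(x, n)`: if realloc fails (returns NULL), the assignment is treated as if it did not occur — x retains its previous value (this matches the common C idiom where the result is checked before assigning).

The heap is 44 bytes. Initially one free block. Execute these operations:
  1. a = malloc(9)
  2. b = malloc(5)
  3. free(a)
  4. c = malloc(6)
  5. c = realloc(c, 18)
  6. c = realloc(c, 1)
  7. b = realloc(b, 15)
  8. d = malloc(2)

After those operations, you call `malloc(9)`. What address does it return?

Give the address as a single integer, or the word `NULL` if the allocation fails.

Answer: 2

Derivation:
Op 1: a = malloc(9) -> a = 0; heap: [0-8 ALLOC][9-43 FREE]
Op 2: b = malloc(5) -> b = 9; heap: [0-8 ALLOC][9-13 ALLOC][14-43 FREE]
Op 3: free(a) -> (freed a); heap: [0-8 FREE][9-13 ALLOC][14-43 FREE]
Op 4: c = malloc(6) -> c = 0; heap: [0-5 ALLOC][6-8 FREE][9-13 ALLOC][14-43 FREE]
Op 5: c = realloc(c, 18) -> c = 14; heap: [0-8 FREE][9-13 ALLOC][14-31 ALLOC][32-43 FREE]
Op 6: c = realloc(c, 1) -> c = 14; heap: [0-8 FREE][9-13 ALLOC][14-14 ALLOC][15-43 FREE]
Op 7: b = realloc(b, 15) -> b = 15; heap: [0-13 FREE][14-14 ALLOC][15-29 ALLOC][30-43 FREE]
Op 8: d = malloc(2) -> d = 0; heap: [0-1 ALLOC][2-13 FREE][14-14 ALLOC][15-29 ALLOC][30-43 FREE]
malloc(9): first-fit scan over [0-1 ALLOC][2-13 FREE][14-14 ALLOC][15-29 ALLOC][30-43 FREE] -> 2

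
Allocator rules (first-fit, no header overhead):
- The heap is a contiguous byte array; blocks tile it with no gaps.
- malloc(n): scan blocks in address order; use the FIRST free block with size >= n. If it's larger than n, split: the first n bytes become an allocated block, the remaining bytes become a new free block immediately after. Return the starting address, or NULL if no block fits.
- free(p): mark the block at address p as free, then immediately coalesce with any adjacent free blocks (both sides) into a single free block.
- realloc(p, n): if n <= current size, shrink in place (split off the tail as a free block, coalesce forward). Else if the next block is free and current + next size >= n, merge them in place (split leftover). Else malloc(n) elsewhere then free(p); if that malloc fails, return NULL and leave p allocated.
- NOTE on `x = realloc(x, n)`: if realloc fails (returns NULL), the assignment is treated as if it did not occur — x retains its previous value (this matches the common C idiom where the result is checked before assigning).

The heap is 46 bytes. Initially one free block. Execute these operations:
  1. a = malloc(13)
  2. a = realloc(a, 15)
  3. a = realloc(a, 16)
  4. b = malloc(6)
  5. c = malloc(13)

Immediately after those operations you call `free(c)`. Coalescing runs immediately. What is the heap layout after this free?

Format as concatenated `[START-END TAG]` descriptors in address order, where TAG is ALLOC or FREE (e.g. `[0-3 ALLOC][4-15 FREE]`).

Op 1: a = malloc(13) -> a = 0; heap: [0-12 ALLOC][13-45 FREE]
Op 2: a = realloc(a, 15) -> a = 0; heap: [0-14 ALLOC][15-45 FREE]
Op 3: a = realloc(a, 16) -> a = 0; heap: [0-15 ALLOC][16-45 FREE]
Op 4: b = malloc(6) -> b = 16; heap: [0-15 ALLOC][16-21 ALLOC][22-45 FREE]
Op 5: c = malloc(13) -> c = 22; heap: [0-15 ALLOC][16-21 ALLOC][22-34 ALLOC][35-45 FREE]
free(c): c = 22 -> block [22-34 ALLOC]; mark free, coalesce with adjacent free neighbors -> [0-15 ALLOC][16-21 ALLOC][22-45 FREE]

Answer: [0-15 ALLOC][16-21 ALLOC][22-45 FREE]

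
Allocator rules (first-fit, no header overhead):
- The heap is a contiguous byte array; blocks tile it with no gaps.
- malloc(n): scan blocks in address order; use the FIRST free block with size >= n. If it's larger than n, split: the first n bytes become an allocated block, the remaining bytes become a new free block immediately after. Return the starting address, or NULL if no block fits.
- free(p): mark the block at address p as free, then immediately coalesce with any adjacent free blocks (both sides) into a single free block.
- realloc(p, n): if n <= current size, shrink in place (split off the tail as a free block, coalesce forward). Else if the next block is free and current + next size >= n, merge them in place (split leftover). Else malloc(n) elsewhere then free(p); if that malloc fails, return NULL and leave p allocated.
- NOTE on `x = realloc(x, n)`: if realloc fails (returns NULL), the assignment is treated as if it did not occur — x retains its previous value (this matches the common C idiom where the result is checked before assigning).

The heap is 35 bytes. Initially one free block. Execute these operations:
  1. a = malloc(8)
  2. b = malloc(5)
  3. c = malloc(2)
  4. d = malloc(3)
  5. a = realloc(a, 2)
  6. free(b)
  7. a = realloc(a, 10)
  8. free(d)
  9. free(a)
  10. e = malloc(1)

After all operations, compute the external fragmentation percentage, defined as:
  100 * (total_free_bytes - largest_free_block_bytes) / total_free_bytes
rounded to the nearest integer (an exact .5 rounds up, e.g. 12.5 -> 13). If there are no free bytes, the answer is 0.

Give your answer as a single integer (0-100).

Op 1: a = malloc(8) -> a = 0; heap: [0-7 ALLOC][8-34 FREE]
Op 2: b = malloc(5) -> b = 8; heap: [0-7 ALLOC][8-12 ALLOC][13-34 FREE]
Op 3: c = malloc(2) -> c = 13; heap: [0-7 ALLOC][8-12 ALLOC][13-14 ALLOC][15-34 FREE]
Op 4: d = malloc(3) -> d = 15; heap: [0-7 ALLOC][8-12 ALLOC][13-14 ALLOC][15-17 ALLOC][18-34 FREE]
Op 5: a = realloc(a, 2) -> a = 0; heap: [0-1 ALLOC][2-7 FREE][8-12 ALLOC][13-14 ALLOC][15-17 ALLOC][18-34 FREE]
Op 6: free(b) -> (freed b); heap: [0-1 ALLOC][2-12 FREE][13-14 ALLOC][15-17 ALLOC][18-34 FREE]
Op 7: a = realloc(a, 10) -> a = 0; heap: [0-9 ALLOC][10-12 FREE][13-14 ALLOC][15-17 ALLOC][18-34 FREE]
Op 8: free(d) -> (freed d); heap: [0-9 ALLOC][10-12 FREE][13-14 ALLOC][15-34 FREE]
Op 9: free(a) -> (freed a); heap: [0-12 FREE][13-14 ALLOC][15-34 FREE]
Op 10: e = malloc(1) -> e = 0; heap: [0-0 ALLOC][1-12 FREE][13-14 ALLOC][15-34 FREE]
Free blocks: [12 20] total_free=32 largest=20 -> 100*(32-20)/32 = 1200/32 = 37.5 -> rounds to 38

Answer: 38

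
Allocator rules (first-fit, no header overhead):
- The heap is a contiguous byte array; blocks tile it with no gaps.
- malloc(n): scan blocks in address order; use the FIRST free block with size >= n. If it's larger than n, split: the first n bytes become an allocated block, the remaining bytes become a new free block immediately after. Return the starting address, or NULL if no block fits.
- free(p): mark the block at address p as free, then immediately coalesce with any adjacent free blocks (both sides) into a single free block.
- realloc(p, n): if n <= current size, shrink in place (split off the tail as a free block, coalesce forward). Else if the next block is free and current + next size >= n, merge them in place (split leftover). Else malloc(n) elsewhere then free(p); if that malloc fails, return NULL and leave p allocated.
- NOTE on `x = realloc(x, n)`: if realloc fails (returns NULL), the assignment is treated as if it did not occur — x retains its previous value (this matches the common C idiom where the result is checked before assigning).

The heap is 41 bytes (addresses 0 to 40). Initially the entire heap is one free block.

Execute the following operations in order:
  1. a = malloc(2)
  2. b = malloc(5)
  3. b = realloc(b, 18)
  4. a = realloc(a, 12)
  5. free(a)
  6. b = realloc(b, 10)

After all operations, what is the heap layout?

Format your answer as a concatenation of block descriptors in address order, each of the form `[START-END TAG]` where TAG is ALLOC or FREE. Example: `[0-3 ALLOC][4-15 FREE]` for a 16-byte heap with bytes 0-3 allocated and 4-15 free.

Op 1: a = malloc(2) -> a = 0; heap: [0-1 ALLOC][2-40 FREE]
Op 2: b = malloc(5) -> b = 2; heap: [0-1 ALLOC][2-6 ALLOC][7-40 FREE]
Op 3: b = realloc(b, 18) -> b = 2; heap: [0-1 ALLOC][2-19 ALLOC][20-40 FREE]
Op 4: a = realloc(a, 12) -> a = 20; heap: [0-1 FREE][2-19 ALLOC][20-31 ALLOC][32-40 FREE]
Op 5: free(a) -> (freed a); heap: [0-1 FREE][2-19 ALLOC][20-40 FREE]
Op 6: b = realloc(b, 10) -> b = 2; heap: [0-1 FREE][2-11 ALLOC][12-40 FREE]

Answer: [0-1 FREE][2-11 ALLOC][12-40 FREE]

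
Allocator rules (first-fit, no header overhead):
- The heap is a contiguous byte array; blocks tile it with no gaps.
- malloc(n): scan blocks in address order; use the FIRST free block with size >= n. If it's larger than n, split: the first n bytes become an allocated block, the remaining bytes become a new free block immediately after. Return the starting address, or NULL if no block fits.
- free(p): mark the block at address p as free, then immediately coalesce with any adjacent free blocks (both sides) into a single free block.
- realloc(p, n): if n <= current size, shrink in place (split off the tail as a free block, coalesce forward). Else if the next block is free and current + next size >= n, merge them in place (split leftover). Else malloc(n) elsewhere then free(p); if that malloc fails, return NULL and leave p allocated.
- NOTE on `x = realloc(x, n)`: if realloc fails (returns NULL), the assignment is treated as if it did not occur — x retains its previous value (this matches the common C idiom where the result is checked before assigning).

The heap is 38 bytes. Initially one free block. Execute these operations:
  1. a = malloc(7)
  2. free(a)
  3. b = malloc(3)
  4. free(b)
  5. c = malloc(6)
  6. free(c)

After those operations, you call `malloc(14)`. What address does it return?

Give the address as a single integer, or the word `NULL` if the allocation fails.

Op 1: a = malloc(7) -> a = 0; heap: [0-6 ALLOC][7-37 FREE]
Op 2: free(a) -> (freed a); heap: [0-37 FREE]
Op 3: b = malloc(3) -> b = 0; heap: [0-2 ALLOC][3-37 FREE]
Op 4: free(b) -> (freed b); heap: [0-37 FREE]
Op 5: c = malloc(6) -> c = 0; heap: [0-5 ALLOC][6-37 FREE]
Op 6: free(c) -> (freed c); heap: [0-37 FREE]
malloc(14): first-fit scan over [0-37 FREE] -> 0

Answer: 0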